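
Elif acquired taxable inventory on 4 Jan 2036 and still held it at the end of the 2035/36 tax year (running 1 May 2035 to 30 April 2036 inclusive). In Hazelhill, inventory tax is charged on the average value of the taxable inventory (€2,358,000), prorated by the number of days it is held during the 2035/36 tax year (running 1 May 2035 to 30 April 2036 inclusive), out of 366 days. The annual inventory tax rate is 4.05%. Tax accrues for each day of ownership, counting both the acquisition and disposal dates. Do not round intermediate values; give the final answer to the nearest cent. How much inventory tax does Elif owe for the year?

Days held (4 Jan – 30 Apr 2036): 118 out of 366
Tax = €2,358,000 × 4.05% × 118/366 = €30,789.2951

€30,789.30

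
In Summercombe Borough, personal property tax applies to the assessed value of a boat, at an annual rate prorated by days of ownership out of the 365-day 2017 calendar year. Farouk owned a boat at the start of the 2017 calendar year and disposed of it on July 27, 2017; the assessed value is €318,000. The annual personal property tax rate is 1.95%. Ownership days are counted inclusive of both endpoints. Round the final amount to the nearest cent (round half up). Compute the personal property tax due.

€3,533.72

Days held (January 1 – July 27, 2017): 208 out of 365
Tax = €318,000 × 1.95% × 208/365 = €3,533.7205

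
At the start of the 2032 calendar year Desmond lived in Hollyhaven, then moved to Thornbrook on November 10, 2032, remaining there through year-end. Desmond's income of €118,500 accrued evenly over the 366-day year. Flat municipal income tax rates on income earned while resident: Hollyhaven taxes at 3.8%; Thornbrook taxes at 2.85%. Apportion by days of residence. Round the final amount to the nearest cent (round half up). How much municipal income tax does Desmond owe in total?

€4,343.06

Hollyhaven, January 1 – November 9, 2032: 314 days → €118,500 × 3.8% × 314/366 = €3,863.2295
Thornbrook, November 10 – December 31, 2032: 52 days → €118,500 × 2.85% × 52/366 = €479.8279
Total = €4,343.0574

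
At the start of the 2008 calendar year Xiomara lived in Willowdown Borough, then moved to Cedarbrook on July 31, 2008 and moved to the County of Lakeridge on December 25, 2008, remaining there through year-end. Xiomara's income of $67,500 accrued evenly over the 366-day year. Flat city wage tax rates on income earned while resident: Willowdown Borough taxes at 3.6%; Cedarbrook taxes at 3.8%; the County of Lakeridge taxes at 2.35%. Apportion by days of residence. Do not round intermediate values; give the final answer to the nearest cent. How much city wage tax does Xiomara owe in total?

$2,468.08

Willowdown Borough, January 1 – July 30, 2008: 212 days → $67,500 × 3.6% × 212/366 = $1,407.5410
Cedarbrook, July 31 – December 24, 2008: 147 days → $67,500 × 3.8% × 147/366 = $1,030.2049
The County of Lakeridge, December 25 – December 31, 2008: 7 days → $67,500 × 2.35% × 7/366 = $30.3381
Total = $2,468.0840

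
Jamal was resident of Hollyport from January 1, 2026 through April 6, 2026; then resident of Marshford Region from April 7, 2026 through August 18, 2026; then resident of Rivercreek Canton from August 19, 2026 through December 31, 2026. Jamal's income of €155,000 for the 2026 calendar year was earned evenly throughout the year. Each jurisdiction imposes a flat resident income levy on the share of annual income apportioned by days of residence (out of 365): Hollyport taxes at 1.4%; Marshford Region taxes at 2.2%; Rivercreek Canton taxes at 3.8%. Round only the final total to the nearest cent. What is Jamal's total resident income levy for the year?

€4,001.12

Hollyport, January 1 – April 6, 2026: 96 days → €155,000 × 1.4% × 96/365 = €570.7397
Marshford Region, April 7 – August 18, 2026: 134 days → €155,000 × 2.2% × 134/365 = €1,251.8904
Rivercreek Canton, August 19 – December 31, 2026: 135 days → €155,000 × 3.8% × 135/365 = €2,178.4932
Total = €4,001.1233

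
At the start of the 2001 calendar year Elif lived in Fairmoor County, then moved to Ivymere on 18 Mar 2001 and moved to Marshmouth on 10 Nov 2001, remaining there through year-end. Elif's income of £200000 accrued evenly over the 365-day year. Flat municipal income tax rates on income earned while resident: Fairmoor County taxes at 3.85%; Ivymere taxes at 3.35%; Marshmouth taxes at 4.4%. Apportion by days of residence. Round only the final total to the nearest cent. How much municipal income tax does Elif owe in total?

Fairmoor County, 1 Jan – 17 Mar 2001: 76 days → £200000 × 3.85% × 76/365 = £1603.2877
Ivymere, 18 Mar – 9 Nov 2001: 237 days → £200000 × 3.35% × 237/365 = £4350.4110
Marshmouth, 10 Nov – 31 Dec 2001: 52 days → £200000 × 4.4% × 52/365 = £1253.6986
Total = £7207.3973

£7207.40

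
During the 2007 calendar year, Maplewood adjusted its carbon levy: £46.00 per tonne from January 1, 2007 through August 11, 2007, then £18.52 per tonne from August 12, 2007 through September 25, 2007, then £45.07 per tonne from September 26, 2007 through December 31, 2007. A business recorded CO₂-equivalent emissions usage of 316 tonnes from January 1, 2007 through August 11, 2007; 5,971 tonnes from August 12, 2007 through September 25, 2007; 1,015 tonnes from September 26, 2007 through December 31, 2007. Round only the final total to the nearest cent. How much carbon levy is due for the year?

January 1 – August 11, 2007: 316 tonnes at £46.00/tonne → £14,536.00
August 12 – September 25, 2007: 5,971 tonnes at £18.52/tonne → £110,582.92
September 26 – December 31, 2007: 1,015 tonnes at £45.07/tonne → £45,746.05

£170,864.97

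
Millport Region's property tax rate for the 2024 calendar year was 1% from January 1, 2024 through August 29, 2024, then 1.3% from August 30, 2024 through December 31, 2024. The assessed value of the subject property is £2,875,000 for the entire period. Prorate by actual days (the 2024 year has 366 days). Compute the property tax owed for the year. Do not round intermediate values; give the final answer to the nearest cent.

January 1 – August 29, 2024: 242 days at 1% → £2,875,000 × 1% × 242/366 = £19,009.5628
August 30 – December 31, 2024: 124 days at 1.3% → £2,875,000 × 1.3% × 124/366 = £12,662.5683
Total = £31,672.1311

£31,672.13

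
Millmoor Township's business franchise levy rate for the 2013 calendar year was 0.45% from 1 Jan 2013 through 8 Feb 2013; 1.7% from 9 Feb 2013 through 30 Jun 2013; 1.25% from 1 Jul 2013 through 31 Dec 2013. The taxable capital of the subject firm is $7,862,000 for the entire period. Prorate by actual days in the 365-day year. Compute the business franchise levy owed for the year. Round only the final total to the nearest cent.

$105,318.49

1 Jan – 8 Feb 2013: 39 days at 0.45% → $7,862,000 × 0.45% × 39/365 = $3,780.2219
9 Feb – 30 Jun 2013: 142 days at 1.7% → $7,862,000 × 1.7% × 142/365 = $51,996.8986
1 Jul – 31 Dec 2013: 184 days at 1.25% → $7,862,000 × 1.25% × 184/365 = $49,541.3699
Total = $105,318.4904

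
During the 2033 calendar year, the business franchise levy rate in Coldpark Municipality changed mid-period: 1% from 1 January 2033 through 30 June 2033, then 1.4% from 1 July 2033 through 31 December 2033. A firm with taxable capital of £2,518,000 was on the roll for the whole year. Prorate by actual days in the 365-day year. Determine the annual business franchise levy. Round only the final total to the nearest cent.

£30,257.39

1 January – 30 June 2033: 181 days at 1% → £2,518,000 × 1% × 181/365 = £12,486.5205
1 July – 31 December 2033: 184 days at 1.4% → £2,518,000 × 1.4% × 184/365 = £17,770.8712
Total = £30,257.3918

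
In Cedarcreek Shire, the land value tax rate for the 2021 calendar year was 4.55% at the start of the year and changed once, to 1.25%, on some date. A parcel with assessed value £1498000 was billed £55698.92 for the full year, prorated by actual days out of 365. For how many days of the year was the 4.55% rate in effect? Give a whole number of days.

273 days

Let d = days at the first rate; then 365 − d days at the second rate.
£1498000 × [4.55%·d + 1.25%·(365−d)] / 365 = £55698.92
Solving gives d = 273, so the new rate took effect on 1 October 2021.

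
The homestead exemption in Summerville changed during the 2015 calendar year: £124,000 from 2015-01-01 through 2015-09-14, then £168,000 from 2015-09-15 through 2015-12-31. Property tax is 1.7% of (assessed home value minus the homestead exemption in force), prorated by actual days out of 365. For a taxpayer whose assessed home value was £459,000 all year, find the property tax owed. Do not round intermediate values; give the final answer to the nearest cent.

2015-01-01 to 2015-09-14: 257 days, exemption £124,000 → (£459,000 − £124,000) × 1.7% × 257/365 = £4,009.9041
2015-09-15 to 2015-12-31: 108 days, exemption £168,000 → (£459,000 − £168,000) × 1.7% × 108/365 = £1,463.7699
Total = £5,473.6740

£5,473.67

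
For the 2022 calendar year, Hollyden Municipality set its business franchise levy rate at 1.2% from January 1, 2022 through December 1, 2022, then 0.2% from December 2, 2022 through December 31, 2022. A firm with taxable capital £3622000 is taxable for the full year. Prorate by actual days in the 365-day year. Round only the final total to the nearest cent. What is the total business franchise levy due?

January 1 – December 1, 2022: 335 days at 1.2% → £3622000 × 1.2% × 335/365 = £39891.6164
December 2 – December 31, 2022: 30 days at 0.2% → £3622000 × 0.2% × 30/365 = £595.3973
Total = £40487.0137

£40487.01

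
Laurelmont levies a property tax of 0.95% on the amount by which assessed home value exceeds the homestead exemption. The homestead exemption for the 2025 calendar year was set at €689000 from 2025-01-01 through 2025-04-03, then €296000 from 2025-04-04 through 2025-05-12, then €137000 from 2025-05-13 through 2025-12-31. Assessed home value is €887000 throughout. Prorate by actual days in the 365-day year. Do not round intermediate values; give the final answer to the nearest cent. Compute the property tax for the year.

2025-01-01 to 2025-04-03: 93 days, exemption €689000 → (€887000 − €689000) × 0.95% × 93/365 = €479.2685
2025-04-04 to 2025-05-12: 39 days, exemption €296000 → (€887000 − €296000) × 0.95% × 39/365 = €599.9055
2025-05-13 to 2025-12-31: 233 days, exemption €137000 → (€887000 − €137000) × 0.95% × 233/365 = €4548.2877
Total = €5627.4616

€5627.46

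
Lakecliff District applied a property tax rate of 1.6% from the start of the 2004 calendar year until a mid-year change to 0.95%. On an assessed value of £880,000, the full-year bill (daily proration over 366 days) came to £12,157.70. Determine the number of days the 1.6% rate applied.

Let d = days at the first rate; then 366 − d days at the second rate.
£880,000 × [1.6%·d + 0.95%·(366−d)] / 366 = £12,157.70
Solving gives d = 243, so the new rate took effect on 31 August 2004.

243 days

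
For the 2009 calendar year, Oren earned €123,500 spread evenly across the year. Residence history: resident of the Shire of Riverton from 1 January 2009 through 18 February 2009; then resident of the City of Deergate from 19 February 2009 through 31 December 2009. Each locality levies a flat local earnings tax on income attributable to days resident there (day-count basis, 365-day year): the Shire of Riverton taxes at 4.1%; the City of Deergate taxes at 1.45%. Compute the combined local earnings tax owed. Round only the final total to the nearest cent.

The Shire of Riverton, 1 January – 18 February 2009: 49 days → €123,500 × 4.1% × 49/365 = €679.7575
The City of Deergate, 19 February – 31 December 2009: 316 days → €123,500 × 1.45% × 316/365 = €1,550.3479
Total = €2,230.1055

€2,230.11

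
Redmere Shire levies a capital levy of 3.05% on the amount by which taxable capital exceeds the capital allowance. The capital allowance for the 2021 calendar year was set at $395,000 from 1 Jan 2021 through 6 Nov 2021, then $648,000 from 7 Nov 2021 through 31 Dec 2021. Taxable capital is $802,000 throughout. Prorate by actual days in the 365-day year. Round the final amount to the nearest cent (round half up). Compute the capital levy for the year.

1 Jan – 6 Nov 2021: 310 days, exemption $395,000 → ($802,000 − $395,000) × 3.05% × 310/365 = $10,542.9726
7 Nov – 31 Dec 2021: 55 days, exemption $648,000 → ($802,000 − $648,000) × 3.05% × 55/365 = $707.7671
Total = $11,250.7397

$11,250.74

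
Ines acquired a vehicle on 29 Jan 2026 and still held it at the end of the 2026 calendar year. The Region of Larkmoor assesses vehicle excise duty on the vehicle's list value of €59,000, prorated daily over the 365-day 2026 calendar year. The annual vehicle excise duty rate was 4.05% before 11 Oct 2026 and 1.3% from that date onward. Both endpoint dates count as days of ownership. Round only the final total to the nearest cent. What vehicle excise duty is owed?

29 Jan – 10 Oct 2026: 255 days at 4.05% → €59,000 × 4.05% × 255/365 = €1,669.3767
11 Oct – 31 Dec 2026: 82 days at 1.3% → €59,000 × 1.3% × 82/365 = €172.3123
Total = €1,841.6890

€1,841.69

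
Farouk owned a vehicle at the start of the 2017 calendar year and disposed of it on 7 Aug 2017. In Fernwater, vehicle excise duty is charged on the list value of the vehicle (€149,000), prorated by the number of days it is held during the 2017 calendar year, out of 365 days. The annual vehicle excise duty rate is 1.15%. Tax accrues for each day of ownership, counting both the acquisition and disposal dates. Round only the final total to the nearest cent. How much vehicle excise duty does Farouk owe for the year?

€1,028.10

Days held (1 Jan – 7 Aug 2017): 219 out of 365
Tax = €149,000 × 1.15% × 219/365 = €1,028.1000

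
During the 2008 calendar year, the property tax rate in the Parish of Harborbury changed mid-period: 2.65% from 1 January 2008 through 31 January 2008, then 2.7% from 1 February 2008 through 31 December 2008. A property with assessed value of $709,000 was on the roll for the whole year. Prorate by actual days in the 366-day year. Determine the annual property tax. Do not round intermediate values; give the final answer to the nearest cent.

$19,112.97

1 January – 31 January 2008: 31 days at 2.65% → $709,000 × 2.65% × 31/366 = $1,591.3757
1 February – 31 December 2008: 335 days at 2.7% → $709,000 × 2.7% × 335/366 = $17,521.5984
Total = $19,112.9740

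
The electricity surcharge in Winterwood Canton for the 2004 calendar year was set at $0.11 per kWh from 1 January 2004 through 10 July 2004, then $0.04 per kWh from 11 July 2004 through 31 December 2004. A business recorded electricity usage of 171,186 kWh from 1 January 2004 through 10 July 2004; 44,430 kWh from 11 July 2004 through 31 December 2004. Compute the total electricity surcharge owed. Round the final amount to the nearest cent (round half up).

1 January – 10 July 2004: 171,186 kWh at $0.11/kWh → $18830.46
11 July – 31 December 2004: 44,430 kWh at $0.04/kWh → $1777.20

$20607.66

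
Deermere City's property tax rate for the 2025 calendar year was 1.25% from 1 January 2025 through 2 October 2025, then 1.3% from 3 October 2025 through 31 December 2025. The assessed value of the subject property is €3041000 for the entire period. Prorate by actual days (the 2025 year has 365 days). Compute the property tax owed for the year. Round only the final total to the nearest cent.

€38387.42

1 January – 2 October 2025: 275 days at 1.25% → €3041000 × 1.25% × 275/365 = €28639.5548
3 October – 31 December 2025: 90 days at 1.3% → €3041000 × 1.3% × 90/365 = €9747.8630
Total = €38387.4178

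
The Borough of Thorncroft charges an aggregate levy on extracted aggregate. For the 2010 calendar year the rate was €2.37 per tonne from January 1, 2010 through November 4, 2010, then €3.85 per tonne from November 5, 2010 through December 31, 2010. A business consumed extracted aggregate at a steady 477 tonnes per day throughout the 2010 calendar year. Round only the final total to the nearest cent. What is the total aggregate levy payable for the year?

January 1 – November 4, 2010: 308 days × 477 tonnes/day = 146,916 tonnes at €2.37/tonne → €348,190.92
November 5 – December 31, 2010: 57 days × 477 tonnes/day = 27,189 tonnes at €3.85/tonne → €104,677.65

€452,868.57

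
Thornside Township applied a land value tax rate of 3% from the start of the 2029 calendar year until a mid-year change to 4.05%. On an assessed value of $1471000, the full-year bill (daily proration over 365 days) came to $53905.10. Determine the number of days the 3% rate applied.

134 days

Let d = days at the first rate; then 365 − d days at the second rate.
$1471000 × [3%·d + 4.05%·(365−d)] / 365 = $53905.10
Solving gives d = 134, so the new rate took effect on 15 May 2029.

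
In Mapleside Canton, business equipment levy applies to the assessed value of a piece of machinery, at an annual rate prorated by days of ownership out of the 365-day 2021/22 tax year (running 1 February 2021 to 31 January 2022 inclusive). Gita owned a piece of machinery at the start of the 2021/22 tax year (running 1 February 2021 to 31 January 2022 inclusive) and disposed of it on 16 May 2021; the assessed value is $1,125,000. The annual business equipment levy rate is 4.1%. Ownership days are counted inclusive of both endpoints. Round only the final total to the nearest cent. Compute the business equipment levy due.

Days held (1 February – 16 May 2021): 105 out of 365
Tax = $1,125,000 × 4.1% × 105/365 = $13,268.8356

$13,268.84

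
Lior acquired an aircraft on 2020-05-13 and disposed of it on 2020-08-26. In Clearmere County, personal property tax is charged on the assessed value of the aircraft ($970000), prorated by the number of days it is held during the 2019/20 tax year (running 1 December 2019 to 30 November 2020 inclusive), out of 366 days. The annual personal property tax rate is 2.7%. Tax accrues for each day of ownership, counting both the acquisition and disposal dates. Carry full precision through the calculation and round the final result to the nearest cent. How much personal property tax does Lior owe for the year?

Days held (2020-05-13 to 2020-08-26): 106 out of 366
Tax = $970000 × 2.7% × 106/366 = $7585.0820

$7585.08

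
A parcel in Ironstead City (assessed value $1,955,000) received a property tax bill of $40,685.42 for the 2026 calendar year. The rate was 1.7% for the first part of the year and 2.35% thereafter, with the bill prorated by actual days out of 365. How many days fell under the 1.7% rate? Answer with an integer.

151 days

Let d = days at the first rate; then 365 − d days at the second rate.
$1,955,000 × [1.7%·d + 2.35%·(365−d)] / 365 = $40,685.42
Solving gives d = 151, so the new rate took effect on 1 June 2026.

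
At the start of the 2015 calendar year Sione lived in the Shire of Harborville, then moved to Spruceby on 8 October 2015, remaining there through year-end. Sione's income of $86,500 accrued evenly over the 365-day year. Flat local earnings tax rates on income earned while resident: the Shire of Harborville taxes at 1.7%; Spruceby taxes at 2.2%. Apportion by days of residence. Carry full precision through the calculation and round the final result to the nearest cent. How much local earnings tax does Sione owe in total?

$1,571.22

The Shire of Harborville, 1 January – 7 October 2015: 280 days → $86,500 × 1.7% × 280/365 = $1,128.0548
Spruceby, 8 October – 31 December 2015: 85 days → $86,500 × 2.2% × 85/365 = $443.1644
Total = $1,571.2192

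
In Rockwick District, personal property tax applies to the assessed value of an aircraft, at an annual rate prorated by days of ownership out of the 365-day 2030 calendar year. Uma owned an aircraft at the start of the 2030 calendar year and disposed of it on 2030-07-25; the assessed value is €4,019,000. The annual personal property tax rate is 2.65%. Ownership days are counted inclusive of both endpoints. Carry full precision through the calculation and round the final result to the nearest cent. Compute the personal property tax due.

Days held (2030-01-01 to 2030-07-25): 206 out of 365
Tax = €4,019,000 × 2.65% × 206/365 = €60,108.8247

€60,108.82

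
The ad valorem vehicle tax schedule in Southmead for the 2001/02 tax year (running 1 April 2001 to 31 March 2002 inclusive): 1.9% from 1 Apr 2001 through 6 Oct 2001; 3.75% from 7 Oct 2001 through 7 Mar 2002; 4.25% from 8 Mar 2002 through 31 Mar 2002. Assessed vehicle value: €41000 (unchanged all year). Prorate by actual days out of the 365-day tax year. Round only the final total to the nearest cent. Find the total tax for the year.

1 Apr – 6 Oct 2001: 189 days at 1.9% → €41000 × 1.9% × 189/365 = €403.3726
7 Oct 2001 – 7 Mar 2002: 152 days at 3.75% → €41000 × 3.75% × 152/365 = €640.2740
8 Mar – 31 Mar 2002: 24 days at 4.25% → €41000 × 4.25% × 24/365 = €114.5753
Total = €1158.2219

€1158.22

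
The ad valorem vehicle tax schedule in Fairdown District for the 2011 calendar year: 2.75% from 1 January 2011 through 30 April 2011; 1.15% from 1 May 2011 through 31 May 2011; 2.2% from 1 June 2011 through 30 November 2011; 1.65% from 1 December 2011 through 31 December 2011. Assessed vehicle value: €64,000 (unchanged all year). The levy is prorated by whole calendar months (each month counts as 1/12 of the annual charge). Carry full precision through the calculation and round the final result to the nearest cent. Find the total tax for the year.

€1,440.00

1 January – 30 April 2011: 4 months at 2.75% → €64,000 × 2.75% × 4/12 = €586.6667
1 May – 31 May 2011: 1 month at 1.15% → €64,000 × 1.15% × 1/12 = €61.3333
1 June – 30 November 2011: 6 months at 2.2% → €64,000 × 2.2% × 6/12 = €704.0000
1 December – 31 December 2011: 1 month at 1.65% → €64,000 × 1.65% × 1/12 = €88.0000
Total = €1,440.0000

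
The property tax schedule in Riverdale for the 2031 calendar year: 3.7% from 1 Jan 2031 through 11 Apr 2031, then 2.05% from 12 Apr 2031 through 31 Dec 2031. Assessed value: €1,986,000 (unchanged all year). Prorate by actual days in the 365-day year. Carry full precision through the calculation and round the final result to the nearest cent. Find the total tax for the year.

€49,780.59

1 Jan – 11 Apr 2031: 101 days at 3.7% → €1,986,000 × 3.7% × 101/365 = €20,333.3753
12 Apr – 31 Dec 2031: 264 days at 2.05% → €1,986,000 × 2.05% × 264/365 = €29,447.2110
Total = €49,780.5863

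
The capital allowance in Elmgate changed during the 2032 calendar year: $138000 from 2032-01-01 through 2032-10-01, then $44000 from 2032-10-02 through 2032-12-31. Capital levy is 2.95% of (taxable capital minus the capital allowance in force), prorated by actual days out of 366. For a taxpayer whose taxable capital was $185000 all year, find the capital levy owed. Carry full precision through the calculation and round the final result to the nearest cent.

$2075.96

2032-01-01 to 2032-10-01: 275 days, exemption $138000 → ($185000 − $138000) × 2.95% × 275/366 = $1041.7691
2032-10-02 to 2032-12-31: 91 days, exemption $44000 → ($185000 − $44000) × 2.95% × 91/366 = $1034.1926
Total = $2075.9617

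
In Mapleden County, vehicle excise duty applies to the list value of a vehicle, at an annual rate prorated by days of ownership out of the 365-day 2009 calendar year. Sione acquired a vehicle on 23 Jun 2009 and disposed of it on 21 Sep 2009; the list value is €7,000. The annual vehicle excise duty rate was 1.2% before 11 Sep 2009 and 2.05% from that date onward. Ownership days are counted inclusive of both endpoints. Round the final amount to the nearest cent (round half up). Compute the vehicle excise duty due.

€22.74

23 Jun – 10 Sep 2009: 80 days at 1.2% → €7,000 × 1.2% × 80/365 = €18.4110
11 Sep – 21 Sep 2009: 11 days at 2.05% → €7,000 × 2.05% × 11/365 = €4.3247
Total = €22.7356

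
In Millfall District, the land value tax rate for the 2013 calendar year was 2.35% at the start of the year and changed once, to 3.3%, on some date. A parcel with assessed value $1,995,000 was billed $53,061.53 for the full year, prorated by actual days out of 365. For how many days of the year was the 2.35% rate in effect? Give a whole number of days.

Let d = days at the first rate; then 365 − d days at the second rate.
$1,995,000 × [2.35%·d + 3.3%·(365−d)] / 365 = $53,061.53
Solving gives d = 246, so the new rate took effect on 4 Sep 2013.

246 days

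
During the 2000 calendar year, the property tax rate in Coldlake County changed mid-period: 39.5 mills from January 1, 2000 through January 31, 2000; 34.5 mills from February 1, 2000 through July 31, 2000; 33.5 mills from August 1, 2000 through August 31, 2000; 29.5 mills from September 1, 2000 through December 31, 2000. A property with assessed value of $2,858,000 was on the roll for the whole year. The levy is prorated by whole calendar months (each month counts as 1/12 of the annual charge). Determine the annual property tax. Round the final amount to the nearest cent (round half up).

January 1 – January 31, 2000: 1 month at 39.5 mills → $2,858,000 × 3.95% × 1/12 = $9,407.5833
February 1 – July 31, 2000: 6 months at 34.5 mills → $2,858,000 × 3.45% × 6/12 = $49,300.5000
August 1 – August 31, 2000: 1 month at 33.5 mills → $2,858,000 × 3.35% × 1/12 = $7,978.5833
September 1 – December 31, 2000: 4 months at 29.5 mills → $2,858,000 × 2.95% × 4/12 = $28,103.6667
Total = $94,790.3333

$94,790.33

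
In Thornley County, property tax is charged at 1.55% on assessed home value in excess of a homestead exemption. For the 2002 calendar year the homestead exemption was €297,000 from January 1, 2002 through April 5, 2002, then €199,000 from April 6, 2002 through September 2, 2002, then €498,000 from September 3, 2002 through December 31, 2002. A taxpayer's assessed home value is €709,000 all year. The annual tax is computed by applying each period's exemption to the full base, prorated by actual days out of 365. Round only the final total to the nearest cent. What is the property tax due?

€5,985.97

January 1 – April 5, 2002: 95 days, exemption €297,000 → (€709,000 − €297,000) × 1.55% × 95/365 = €1,662.1096
April 6 – September 2, 2002: 150 days, exemption €199,000 → (€709,000 − €199,000) × 1.55% × 150/365 = €3,248.6301
September 3 – December 31, 2002: 120 days, exemption €498,000 → (€709,000 − €498,000) × 1.55% × 120/365 = €1,075.2329
Total = €5,985.9726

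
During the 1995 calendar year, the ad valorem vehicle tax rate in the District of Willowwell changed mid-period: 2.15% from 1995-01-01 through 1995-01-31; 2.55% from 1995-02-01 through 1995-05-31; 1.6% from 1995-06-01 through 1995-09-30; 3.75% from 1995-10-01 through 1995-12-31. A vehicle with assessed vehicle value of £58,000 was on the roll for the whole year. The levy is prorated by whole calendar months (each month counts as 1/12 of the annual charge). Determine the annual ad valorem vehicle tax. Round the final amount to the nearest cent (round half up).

1995-01-01 to 1995-01-31: 1 month at 2.15% → £58,000 × 2.15% × 1/12 = £103.9167
1995-02-01 to 1995-05-31: 4 months at 2.55% → £58,000 × 2.55% × 4/12 = £493.0000
1995-06-01 to 1995-09-30: 4 months at 1.6% → £58,000 × 1.6% × 4/12 = £309.3333
1995-10-01 to 1995-12-31: 3 months at 3.75% → £58,000 × 3.75% × 3/12 = £543.7500
Total = £1,450.0000

£1,450.00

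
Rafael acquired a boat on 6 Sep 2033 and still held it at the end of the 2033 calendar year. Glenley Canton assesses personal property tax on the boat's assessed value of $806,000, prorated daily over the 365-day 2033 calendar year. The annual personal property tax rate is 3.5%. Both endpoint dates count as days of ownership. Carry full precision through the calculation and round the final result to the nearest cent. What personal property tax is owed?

$9,042.66

Days held (6 Sep – 31 Dec 2033): 117 out of 365
Tax = $806,000 × 3.5% × 117/365 = $9,042.6575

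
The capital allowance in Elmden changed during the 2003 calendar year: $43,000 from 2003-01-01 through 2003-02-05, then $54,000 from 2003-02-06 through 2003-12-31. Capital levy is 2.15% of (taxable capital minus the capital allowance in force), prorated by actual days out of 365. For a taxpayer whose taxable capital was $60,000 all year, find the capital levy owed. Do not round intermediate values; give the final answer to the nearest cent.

2003-01-01 to 2003-02-05: 36 days, exemption $43,000 → ($60,000 − $43,000) × 2.15% × 36/365 = $36.0493
2003-02-06 to 2003-12-31: 329 days, exemption $54,000 → ($60,000 − $54,000) × 2.15% × 329/365 = $116.2767
Total = $152.3260

$152.33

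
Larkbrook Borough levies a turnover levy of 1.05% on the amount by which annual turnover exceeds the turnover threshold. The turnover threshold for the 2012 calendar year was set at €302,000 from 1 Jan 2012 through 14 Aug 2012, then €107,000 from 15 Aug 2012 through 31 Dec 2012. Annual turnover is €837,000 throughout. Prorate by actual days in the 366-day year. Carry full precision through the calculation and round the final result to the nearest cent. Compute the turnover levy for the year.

€6,395.10

1 Jan – 14 Aug 2012: 227 days, exemption €302,000 → (€837,000 − €302,000) × 1.05% × 227/366 = €3,484.0779
15 Aug – 31 Dec 2012: 139 days, exemption €107,000 → (€837,000 − €107,000) × 1.05% × 139/366 = €2,911.0246
Total = €6,395.1025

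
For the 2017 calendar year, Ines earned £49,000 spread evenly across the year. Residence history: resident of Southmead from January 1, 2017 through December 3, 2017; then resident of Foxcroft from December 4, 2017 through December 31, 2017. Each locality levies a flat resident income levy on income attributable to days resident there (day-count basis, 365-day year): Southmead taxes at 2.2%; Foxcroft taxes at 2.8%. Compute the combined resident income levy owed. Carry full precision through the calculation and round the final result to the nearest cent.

£1,100.55

Southmead, January 1 – December 3, 2017: 337 days → £49,000 × 2.2% × 337/365 = £995.3041
Foxcroft, December 4 – December 31, 2017: 28 days → £49,000 × 2.8% × 28/365 = £105.2493
Total = £1,100.5534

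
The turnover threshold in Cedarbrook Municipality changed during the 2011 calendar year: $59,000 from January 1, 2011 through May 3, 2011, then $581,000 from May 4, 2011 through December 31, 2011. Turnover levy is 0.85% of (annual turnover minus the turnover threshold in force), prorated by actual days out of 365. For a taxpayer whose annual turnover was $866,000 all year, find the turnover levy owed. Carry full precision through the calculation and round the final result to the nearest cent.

$3,917.71

January 1 – May 3, 2011: 123 days, exemption $59,000 → ($866,000 − $59,000) × 0.85% × 123/365 = $2,311.5575
May 4 – December 31, 2011: 242 days, exemption $581,000 → ($866,000 − $581,000) × 0.85% × 242/365 = $1,606.1507
Total = $3,917.7082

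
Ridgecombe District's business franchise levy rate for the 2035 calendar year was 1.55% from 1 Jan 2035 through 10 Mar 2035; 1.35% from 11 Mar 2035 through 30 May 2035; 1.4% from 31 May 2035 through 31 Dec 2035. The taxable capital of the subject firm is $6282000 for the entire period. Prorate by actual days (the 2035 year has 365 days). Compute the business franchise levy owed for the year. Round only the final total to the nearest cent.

1 Jan – 10 Mar 2035: 69 days at 1.55% → $6282000 × 1.55% × 69/365 = $18407.1205
11 Mar – 30 May 2035: 81 days at 1.35% → $6282000 × 1.35% × 81/365 = $18820.1836
31 May – 31 Dec 2035: 215 days at 1.4% → $6282000 × 1.4% × 215/365 = $51804.9863
Total = $89032.2904

$89032.29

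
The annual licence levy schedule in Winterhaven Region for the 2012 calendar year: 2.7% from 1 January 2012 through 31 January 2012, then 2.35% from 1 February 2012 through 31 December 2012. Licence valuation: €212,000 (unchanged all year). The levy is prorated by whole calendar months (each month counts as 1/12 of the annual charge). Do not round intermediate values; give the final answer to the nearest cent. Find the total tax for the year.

€5,043.83

1 January – 31 January 2012: 1 month at 2.7% → €212,000 × 2.7% × 1/12 = €477.0000
1 February – 31 December 2012: 11 months at 2.35% → €212,000 × 2.35% × 11/12 = €4,566.8333
Total = €5,043.8333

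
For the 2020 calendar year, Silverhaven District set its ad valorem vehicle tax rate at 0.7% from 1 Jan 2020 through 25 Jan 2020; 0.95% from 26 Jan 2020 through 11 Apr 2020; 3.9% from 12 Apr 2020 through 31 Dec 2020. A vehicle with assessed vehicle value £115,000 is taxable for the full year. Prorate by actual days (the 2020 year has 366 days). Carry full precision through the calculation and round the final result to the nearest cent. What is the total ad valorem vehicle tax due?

1 Jan – 25 Jan 2020: 25 days at 0.7% → £115,000 × 0.7% × 25/366 = £54.9863
26 Jan – 11 Apr 2020: 77 days at 0.95% → £115,000 × 0.95% × 77/366 = £229.8429
12 Apr – 31 Dec 2020: 264 days at 3.9% → £115,000 × 3.9% × 264/366 = £3,235.0820
Total = £3,519.9112

£3,519.91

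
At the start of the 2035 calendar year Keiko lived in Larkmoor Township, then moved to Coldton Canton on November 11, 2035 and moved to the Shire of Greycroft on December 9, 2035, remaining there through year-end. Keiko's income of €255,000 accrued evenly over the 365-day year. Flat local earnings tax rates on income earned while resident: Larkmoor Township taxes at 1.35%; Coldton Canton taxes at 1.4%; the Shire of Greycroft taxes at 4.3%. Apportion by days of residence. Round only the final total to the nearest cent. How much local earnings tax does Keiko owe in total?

Larkmoor Township, January 1 – November 10, 2035: 314 days → €255,000 × 1.35% × 314/365 = €2,961.4932
Coldton Canton, November 11 – December 8, 2035: 28 days → €255,000 × 1.4% × 28/365 = €273.8630
The Shire of Greycroft, December 9 – December 31, 2035: 23 days → €255,000 × 4.3% × 23/365 = €690.9452
Total = €3,926.3014

€3,926.30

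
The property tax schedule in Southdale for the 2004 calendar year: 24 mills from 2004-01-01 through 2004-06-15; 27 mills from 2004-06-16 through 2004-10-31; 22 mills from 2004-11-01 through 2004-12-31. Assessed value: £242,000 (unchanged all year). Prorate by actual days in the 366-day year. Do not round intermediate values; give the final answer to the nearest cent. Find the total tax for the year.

2004-01-01 to 2004-06-15: 167 days at 24 mills → £242,000 × 2.4% × 167/366 = £2,650.0984
2004-06-16 to 2004-10-31: 138 days at 27 mills → £242,000 × 2.7% × 138/366 = £2,463.6393
2004-11-01 to 2004-12-31: 61 days at 22 mills → £242,000 × 2.2% × 61/366 = £887.3333
Total = £6,001.0710

£6,001.07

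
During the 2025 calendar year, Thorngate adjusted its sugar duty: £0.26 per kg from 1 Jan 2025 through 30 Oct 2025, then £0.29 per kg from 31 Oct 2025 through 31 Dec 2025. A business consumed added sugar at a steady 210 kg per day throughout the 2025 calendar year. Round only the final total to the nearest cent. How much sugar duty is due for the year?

£20,319.60

1 Jan – 30 Oct 2025: 303 days × 210 kg/day = 63,630 kg at £0.26/kg → £16,543.80
31 Oct – 31 Dec 2025: 62 days × 210 kg/day = 13,020 kg at £0.29/kg → £3,775.80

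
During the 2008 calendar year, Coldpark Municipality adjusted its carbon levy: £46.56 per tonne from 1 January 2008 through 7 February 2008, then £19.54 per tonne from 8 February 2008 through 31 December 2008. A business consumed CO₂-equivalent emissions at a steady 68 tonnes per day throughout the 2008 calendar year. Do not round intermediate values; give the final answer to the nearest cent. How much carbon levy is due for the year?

1 January – 7 February 2008: 38 days × 68 tonnes/day = 2,584 tonnes at £46.56/tonne → £120,311.04
8 February – 31 December 2008: 328 days × 68 tonnes/day = 22,304 tonnes at £19.54/tonne → £435,820.16

£556,131.20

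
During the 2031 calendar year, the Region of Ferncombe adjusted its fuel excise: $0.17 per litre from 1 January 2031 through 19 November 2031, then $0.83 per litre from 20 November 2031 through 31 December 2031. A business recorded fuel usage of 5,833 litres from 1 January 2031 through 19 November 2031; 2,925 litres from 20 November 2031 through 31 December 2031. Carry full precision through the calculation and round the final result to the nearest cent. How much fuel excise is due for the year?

1 January – 19 November 2031: 5,833 litres at $0.17/litre → $991.61
20 November – 31 December 2031: 2,925 litres at $0.83/litre → $2,427.75

$3,419.36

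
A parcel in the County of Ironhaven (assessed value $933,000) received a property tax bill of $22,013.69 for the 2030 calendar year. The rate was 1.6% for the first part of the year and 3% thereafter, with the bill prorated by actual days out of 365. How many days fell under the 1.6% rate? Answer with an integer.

167 days

Let d = days at the first rate; then 365 − d days at the second rate.
$933,000 × [1.6%·d + 3%·(365−d)] / 365 = $22,013.69
Solving gives d = 167, so the new rate took effect on 17 June 2030.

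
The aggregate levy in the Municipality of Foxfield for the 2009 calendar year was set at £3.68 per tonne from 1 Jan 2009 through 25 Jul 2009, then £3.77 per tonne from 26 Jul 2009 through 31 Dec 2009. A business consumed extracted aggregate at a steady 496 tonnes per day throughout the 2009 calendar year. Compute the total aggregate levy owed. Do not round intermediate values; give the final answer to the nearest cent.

£673,324.96

1 Jan – 25 Jul 2009: 206 days × 496 tonnes/day = 102,176 tonnes at £3.68/tonne → £376,007.68
26 Jul – 31 Dec 2009: 159 days × 496 tonnes/day = 78,864 tonnes at £3.77/tonne → £297,317.28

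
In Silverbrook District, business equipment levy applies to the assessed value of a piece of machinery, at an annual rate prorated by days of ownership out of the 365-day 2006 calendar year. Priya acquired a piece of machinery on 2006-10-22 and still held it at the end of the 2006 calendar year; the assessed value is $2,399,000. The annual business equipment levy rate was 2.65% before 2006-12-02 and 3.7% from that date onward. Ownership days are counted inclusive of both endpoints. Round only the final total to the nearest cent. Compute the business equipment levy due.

$14,436.72

2006-10-22 to 2006-12-01: 41 days at 2.65% → $2,399,000 × 2.65% × 41/365 = $7,141.1329
2006-12-02 to 2006-12-31: 30 days at 3.7% → $2,399,000 × 3.7% × 30/365 = $7,295.5890
Total = $14,436.7219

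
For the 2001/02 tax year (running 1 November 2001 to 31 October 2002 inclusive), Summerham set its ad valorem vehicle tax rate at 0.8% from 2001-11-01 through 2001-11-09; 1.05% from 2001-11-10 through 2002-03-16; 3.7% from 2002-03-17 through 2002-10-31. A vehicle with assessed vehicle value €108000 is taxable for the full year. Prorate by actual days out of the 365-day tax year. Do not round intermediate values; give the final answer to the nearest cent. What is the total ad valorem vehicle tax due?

2001-11-01 to 2001-11-09: 9 days at 0.8% → €108000 × 0.8% × 9/365 = €21.3041
2001-11-10 to 2002-03-16: 127 days at 1.05% → €108000 × 1.05% × 127/365 = €394.5699
2002-03-17 to 2002-10-31: 229 days at 3.7% → €108000 × 3.7% × 229/365 = €2507.0795
Total = €2922.9534

€2922.95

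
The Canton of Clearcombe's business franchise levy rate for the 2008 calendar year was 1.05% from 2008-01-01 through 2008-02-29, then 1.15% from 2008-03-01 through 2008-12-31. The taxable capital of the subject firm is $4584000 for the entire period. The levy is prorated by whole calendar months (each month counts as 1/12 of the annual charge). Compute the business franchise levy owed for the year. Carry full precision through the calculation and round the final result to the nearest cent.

$51952.00

2008-01-01 to 2008-02-29: 2 months at 1.05% → $4584000 × 1.05% × 2/12 = $8022.0000
2008-03-01 to 2008-12-31: 10 months at 1.15% → $4584000 × 1.15% × 10/12 = $43930.0000
Total = $51952.0000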